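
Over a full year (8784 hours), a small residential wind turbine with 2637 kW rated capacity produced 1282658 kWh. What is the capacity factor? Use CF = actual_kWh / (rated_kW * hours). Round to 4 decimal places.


Capacity factor = actual output / maximum possible output
Maximum possible = rated * hours = 2637 * 8784 = 23163408 kWh
CF = 1282658 / 23163408
CF = 0.0554

0.0554


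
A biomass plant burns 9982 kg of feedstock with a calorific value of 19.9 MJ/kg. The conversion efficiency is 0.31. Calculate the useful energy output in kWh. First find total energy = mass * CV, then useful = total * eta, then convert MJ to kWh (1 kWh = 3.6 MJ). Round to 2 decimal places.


Total energy = mass * CV = 9982 * 19.9 = 198641.8 MJ
Useful energy = total * eta = 198641.8 * 0.31 = 61578.96 MJ
Convert to kWh: 61578.96 / 3.6
Useful energy = 17105.27 kWh

17105.27


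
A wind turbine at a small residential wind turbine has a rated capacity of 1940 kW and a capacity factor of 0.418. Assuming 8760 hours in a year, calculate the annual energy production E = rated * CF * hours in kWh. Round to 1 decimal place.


Annual energy = rated_kW * capacity_factor * hours_per_year
Given: P_rated = 1940 kW, CF = 0.418, hours = 8760
E = 1940 * 0.418 * 8760
E = 7103659.2 kWh

7103659.2


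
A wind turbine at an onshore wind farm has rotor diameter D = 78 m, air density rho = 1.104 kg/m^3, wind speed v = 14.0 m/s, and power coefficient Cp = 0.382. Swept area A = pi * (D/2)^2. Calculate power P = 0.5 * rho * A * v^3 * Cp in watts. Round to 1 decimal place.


Step 1 -- Compute swept area:
  A = pi * (D/2)^2 = pi * (78/2)^2 = 4778.36 m^2
Step 2 -- Apply wind power equation:
  P = 0.5 * rho * A * v^3 * Cp
  v^3 = 14.0^3 = 2744.0
  P = 0.5 * 1.104 * 4778.36 * 2744.0 * 0.382
  P = 2764812.2 W

2764812.2


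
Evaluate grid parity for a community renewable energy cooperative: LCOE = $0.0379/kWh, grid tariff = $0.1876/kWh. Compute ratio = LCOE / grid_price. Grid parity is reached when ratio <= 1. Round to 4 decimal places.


Compare LCOE to grid price:
  LCOE = $0.0379/kWh, Grid price = $0.1876/kWh
  Ratio = LCOE / grid_price = 0.0379 / 0.1876 = 0.2020
  Grid parity achieved (ratio <= 1)? yes

0.2020


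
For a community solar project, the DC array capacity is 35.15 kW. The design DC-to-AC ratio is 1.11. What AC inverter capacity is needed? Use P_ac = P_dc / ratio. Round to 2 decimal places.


The inverter AC capacity is determined by the DC/AC ratio.
Given: P_dc = 35.15 kW, DC/AC ratio = 1.11
P_ac = P_dc / ratio = 35.15 / 1.11
P_ac = 31.67 kW

31.67


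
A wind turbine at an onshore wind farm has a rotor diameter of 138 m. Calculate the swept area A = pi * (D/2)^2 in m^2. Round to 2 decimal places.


Compute the rotor radius:
  r = D / 2 = 138 / 2 = 69.0 m
Calculate swept area:
  A = pi * r^2 = pi * 69.0^2
  A = 14957.12 m^2

14957.12


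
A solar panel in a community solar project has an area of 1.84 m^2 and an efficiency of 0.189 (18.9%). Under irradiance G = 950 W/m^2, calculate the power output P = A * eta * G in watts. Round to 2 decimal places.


Use the solar power formula P = A * eta * G.
Given: A = 1.84 m^2, eta = 0.189, G = 950 W/m^2
P = 1.84 * 0.189 * 950
P = 330.37 W

330.37


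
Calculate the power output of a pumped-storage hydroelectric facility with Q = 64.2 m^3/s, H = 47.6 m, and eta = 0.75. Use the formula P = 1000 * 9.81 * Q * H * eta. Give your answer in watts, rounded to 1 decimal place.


Apply the hydropower formula P = rho * g * Q * H * eta
rho * g = 1000 * 9.81 = 9810.0
P = 9810.0 * 64.2 * 47.6 * 0.75
P = 22483931.4 W

22483931.4


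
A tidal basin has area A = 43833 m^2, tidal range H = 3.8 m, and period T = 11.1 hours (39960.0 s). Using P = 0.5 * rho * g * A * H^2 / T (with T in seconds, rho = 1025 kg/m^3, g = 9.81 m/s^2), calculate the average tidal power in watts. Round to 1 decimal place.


Convert period to seconds: T = 11.1 * 3600 = 39960.0 s
H^2 = 3.8^2 = 14.44
P = 0.5 * rho * g * A * H^2 / T
P = 0.5 * 1025 * 9.81 * 43833 * 14.44 / 39960.0
P = 79635.3 W

79635.3


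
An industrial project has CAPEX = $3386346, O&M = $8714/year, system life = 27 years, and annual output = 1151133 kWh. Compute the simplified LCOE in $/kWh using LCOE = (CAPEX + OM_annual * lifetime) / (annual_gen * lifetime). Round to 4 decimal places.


Total cost = CAPEX + OM * lifetime = 3386346 + 8714 * 27 = 3386346 + 235278 = 3621624
Total generation = annual * lifetime = 1151133 * 27 = 31080591 kWh
LCOE = 3621624 / 31080591
LCOE = 0.1165 $/kWh

0.1165


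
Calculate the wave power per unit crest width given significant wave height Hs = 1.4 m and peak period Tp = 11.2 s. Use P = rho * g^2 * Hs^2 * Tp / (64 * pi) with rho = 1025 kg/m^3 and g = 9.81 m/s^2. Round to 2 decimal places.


Apply wave power formula:
  g^2 = 9.81^2 = 96.2361
  Hs^2 = 1.4^2 = 1.96
  Numerator = rho * g^2 * Hs^2 * Tp = 1025 * 96.2361 * 1.96 * 11.2 = 2165389.24
  Denominator = 64 * pi = 201.0619
  P = 2165389.24 / 201.0619 = 10769.76 W/m

10769.76


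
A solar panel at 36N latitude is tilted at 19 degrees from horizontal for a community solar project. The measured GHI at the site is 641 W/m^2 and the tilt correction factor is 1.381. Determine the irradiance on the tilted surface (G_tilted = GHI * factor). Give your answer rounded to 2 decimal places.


Identify the given values:
  GHI = 641 W/m^2, tilt correction factor = 1.381
Apply the formula G_tilted = GHI * factor:
  G_tilted = 641 * 1.381
  G_tilted = 885.22 W/m^2

885.22


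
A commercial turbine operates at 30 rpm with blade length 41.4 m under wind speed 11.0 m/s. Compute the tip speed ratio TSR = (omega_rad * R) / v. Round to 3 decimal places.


Convert rotational speed to rad/s:
  omega = 30 * 2 * pi / 60 = 3.1416 rad/s
Compute tip speed:
  v_tip = omega * R = 3.1416 * 41.4 = 130.062 m/s
Tip speed ratio:
  TSR = v_tip / v_wind = 130.062 / 11.0 = 11.824

11.824


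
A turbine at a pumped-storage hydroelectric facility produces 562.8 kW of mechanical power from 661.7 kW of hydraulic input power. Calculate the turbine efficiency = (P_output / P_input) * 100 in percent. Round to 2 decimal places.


Turbine efficiency = (output power / input power) * 100
eta = (562.8 / 661.7) * 100
eta = 85.05%

85.05


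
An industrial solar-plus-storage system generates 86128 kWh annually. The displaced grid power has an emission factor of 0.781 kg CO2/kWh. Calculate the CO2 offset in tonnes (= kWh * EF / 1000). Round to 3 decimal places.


CO2 offset in kg = generation * emission_factor
CO2 offset = 86128 * 0.781 = 67265.97 kg
Convert to tonnes:
  CO2 offset = 67265.97 / 1000 = 67.266 tonnes

67.266


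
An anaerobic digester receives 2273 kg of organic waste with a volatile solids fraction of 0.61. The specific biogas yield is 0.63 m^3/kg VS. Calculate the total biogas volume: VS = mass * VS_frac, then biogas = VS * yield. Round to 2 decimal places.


Compute volatile solids:
  VS = mass * VS_fraction = 2273 * 0.61 = 1386.53 kg
Calculate biogas volume:
  Biogas = VS * specific_yield = 1386.53 * 0.63
  Biogas = 873.51 m^3

873.51


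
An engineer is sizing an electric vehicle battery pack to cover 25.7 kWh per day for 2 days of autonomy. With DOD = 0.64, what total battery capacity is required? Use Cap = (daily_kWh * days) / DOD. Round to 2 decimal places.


Total energy needed = daily * days = 25.7 * 2 = 51.4 kWh
Account for depth of discharge:
  Cap = total_energy / DOD = 51.4 / 0.64
  Cap = 80.31 kWh

80.31


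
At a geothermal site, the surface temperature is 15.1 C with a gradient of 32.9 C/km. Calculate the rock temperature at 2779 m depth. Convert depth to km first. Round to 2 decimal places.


Convert depth to km: 2779 / 1000 = 2.779 km
Temperature increase = gradient * depth_km = 32.9 * 2.779 = 91.43 C
Temperature at depth = T_surface + delta_T = 15.1 + 91.43
T = 106.53 C

106.53


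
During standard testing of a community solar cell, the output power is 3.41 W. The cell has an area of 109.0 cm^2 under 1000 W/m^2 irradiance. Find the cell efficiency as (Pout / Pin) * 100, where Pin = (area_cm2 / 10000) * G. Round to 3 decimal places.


First compute the input power:
  Pin = area_cm2 / 10000 * G = 109.0 / 10000 * 1000 = 10.9 W
Then compute efficiency:
  Efficiency = (Pout / Pin) * 100 = (3.41 / 10.9) * 100
  Efficiency = 31.284%

31.284


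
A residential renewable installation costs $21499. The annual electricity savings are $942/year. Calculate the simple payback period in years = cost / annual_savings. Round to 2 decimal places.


Simple payback period = initial cost / annual savings
Payback = 21499 / 942
Payback = 22.82 years

22.82


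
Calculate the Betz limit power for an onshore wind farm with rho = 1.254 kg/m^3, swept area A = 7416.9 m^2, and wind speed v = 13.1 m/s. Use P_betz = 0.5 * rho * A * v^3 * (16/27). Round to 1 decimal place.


The Betz coefficient Cp_max = 16/27 = 0.5926
v^3 = 13.1^3 = 2248.091
P_betz = 0.5 * rho * A * v^3 * Cp_max
P_betz = 0.5 * 1.254 * 7416.9 * 2248.091 * 0.5926
P_betz = 6195267.6 W

6195267.6


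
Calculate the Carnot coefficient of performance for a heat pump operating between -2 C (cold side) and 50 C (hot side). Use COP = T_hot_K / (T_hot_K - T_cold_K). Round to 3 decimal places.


Convert to Kelvin:
  T_hot = 50 + 273.15 = 323.15 K
  T_cold = -2 + 273.15 = 271.15 K
Apply Carnot COP formula:
  COP = T_hot_K / (T_hot_K - T_cold_K) = 323.15 / 52.0
  COP = 6.214

6.214


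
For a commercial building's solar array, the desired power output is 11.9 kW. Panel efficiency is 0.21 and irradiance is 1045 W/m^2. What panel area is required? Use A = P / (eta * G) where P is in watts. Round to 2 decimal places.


Convert target power to watts: P = 11.9 * 1000 = 11900.0 W
Compute denominator: eta * G = 0.21 * 1045 = 219.45
Required area A = P / (eta * G) = 11900.0 / 219.45
A = 54.23 m^2

54.23


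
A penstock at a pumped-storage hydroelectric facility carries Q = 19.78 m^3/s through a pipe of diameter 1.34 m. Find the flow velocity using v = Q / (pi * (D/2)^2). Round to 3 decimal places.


Compute pipe cross-sectional area:
  A = pi * (D/2)^2 = pi * (1.34/2)^2 = 1.4103 m^2
Calculate velocity:
  v = Q / A = 19.78 / 1.4103
  v = 14.026 m/s

14.026


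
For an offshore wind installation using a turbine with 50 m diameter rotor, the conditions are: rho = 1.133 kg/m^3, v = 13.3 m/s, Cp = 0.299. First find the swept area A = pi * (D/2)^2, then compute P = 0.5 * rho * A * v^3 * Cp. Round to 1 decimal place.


Step 1 -- Compute swept area:
  A = pi * (D/2)^2 = pi * (50/2)^2 = 1963.5 m^2
Step 2 -- Apply wind power equation:
  P = 0.5 * rho * A * v^3 * Cp
  v^3 = 13.3^3 = 2352.637
  P = 0.5 * 1.133 * 1963.5 * 2352.637 * 0.299
  P = 782448.8 W

782448.8


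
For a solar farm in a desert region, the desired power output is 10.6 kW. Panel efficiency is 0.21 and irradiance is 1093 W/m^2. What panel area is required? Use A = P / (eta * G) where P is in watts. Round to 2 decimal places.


Convert target power to watts: P = 10.6 * 1000 = 10600.0 W
Compute denominator: eta * G = 0.21 * 1093 = 229.53
Required area A = P / (eta * G) = 10600.0 / 229.53
A = 46.18 m^2

46.18


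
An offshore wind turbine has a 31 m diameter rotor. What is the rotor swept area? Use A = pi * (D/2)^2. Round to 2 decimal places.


Compute the rotor radius:
  r = D / 2 = 31 / 2 = 15.5 m
Calculate swept area:
  A = pi * r^2 = pi * 15.5^2
  A = 754.77 m^2

754.77


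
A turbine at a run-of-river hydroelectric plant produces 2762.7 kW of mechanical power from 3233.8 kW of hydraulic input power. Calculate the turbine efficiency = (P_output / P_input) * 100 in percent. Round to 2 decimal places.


Turbine efficiency = (output power / input power) * 100
eta = (2762.7 / 3233.8) * 100
eta = 85.43%

85.43


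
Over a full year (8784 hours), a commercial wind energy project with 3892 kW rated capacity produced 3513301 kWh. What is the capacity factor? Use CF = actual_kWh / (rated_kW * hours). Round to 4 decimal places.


Capacity factor = actual output / maximum possible output
Maximum possible = rated * hours = 3892 * 8784 = 34187328 kWh
CF = 3513301 / 34187328
CF = 0.1028

0.1028


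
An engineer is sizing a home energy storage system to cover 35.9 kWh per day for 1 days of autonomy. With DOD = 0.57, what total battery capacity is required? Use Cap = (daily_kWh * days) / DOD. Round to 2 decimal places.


Total energy needed = daily * days = 35.9 * 1 = 35.9 kWh
Account for depth of discharge:
  Cap = total_energy / DOD = 35.9 / 0.57
  Cap = 62.98 kWh

62.98


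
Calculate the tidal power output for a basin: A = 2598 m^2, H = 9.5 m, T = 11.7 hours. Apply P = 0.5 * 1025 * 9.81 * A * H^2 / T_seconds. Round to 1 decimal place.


Convert period to seconds: T = 11.7 * 3600 = 42120.0 s
H^2 = 9.5^2 = 90.25
P = 0.5 * rho * g * A * H^2 / T
P = 0.5 * 1025 * 9.81 * 2598 * 90.25 / 42120.0
P = 27987.3 W

27987.3


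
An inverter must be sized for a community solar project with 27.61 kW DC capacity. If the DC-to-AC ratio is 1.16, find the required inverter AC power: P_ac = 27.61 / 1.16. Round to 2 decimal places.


The inverter AC capacity is determined by the DC/AC ratio.
Given: P_dc = 27.61 kW, DC/AC ratio = 1.16
P_ac = P_dc / ratio = 27.61 / 1.16
P_ac = 23.80 kW

23.80


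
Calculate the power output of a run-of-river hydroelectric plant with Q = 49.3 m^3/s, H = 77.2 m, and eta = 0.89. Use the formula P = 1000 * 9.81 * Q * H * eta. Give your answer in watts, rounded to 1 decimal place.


Apply the hydropower formula P = rho * g * Q * H * eta
rho * g = 1000 * 9.81 = 9810.0
P = 9810.0 * 49.3 * 77.2 * 0.89
P = 33229456.2 W

33229456.2


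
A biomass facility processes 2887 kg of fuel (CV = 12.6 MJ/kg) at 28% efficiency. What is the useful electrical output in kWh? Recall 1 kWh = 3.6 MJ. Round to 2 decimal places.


Total energy = mass * CV = 2887 * 12.6 = 36376.2 MJ
Useful energy = total * eta = 36376.2 * 0.28 = 10185.34 MJ
Convert to kWh: 10185.34 / 3.6
Useful energy = 2829.26 kWh

2829.26


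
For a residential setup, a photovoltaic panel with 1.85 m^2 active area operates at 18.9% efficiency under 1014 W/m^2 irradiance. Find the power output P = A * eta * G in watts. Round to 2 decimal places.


Use the solar power formula P = A * eta * G.
Given: A = 1.85 m^2, eta = 0.189, G = 1014 W/m^2
P = 1.85 * 0.189 * 1014
P = 354.55 W

354.55


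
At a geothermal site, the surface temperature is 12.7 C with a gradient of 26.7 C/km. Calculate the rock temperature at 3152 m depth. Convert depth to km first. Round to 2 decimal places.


Convert depth to km: 3152 / 1000 = 3.152 km
Temperature increase = gradient * depth_km = 26.7 * 3.152 = 84.16 C
Temperature at depth = T_surface + delta_T = 12.7 + 84.16
T = 96.86 C

96.86


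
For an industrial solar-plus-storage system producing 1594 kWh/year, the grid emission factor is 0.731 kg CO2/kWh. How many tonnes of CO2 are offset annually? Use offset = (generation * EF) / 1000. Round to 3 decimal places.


CO2 offset in kg = generation * emission_factor
CO2 offset = 1594 * 0.731 = 1165.21 kg
Convert to tonnes:
  CO2 offset = 1165.21 / 1000 = 1.165 tonnes

1.165


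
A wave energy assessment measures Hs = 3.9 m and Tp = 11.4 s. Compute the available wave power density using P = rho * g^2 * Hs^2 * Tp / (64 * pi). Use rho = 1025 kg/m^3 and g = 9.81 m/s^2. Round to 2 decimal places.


Apply wave power formula:
  g^2 = 9.81^2 = 96.2361
  Hs^2 = 3.9^2 = 15.21
  Numerator = rho * g^2 * Hs^2 * Tp = 1025 * 96.2361 * 15.21 * 11.4 = 17103931.38
  Denominator = 64 * pi = 201.0619
  P = 17103931.38 / 201.0619 = 85067.98 W/m

85067.98


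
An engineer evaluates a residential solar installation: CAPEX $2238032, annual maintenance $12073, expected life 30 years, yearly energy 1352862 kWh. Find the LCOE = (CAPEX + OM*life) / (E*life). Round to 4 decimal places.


Total cost = CAPEX + OM * lifetime = 2238032 + 12073 * 30 = 2238032 + 362190 = 2600222
Total generation = annual * lifetime = 1352862 * 30 = 40585860 kWh
LCOE = 2600222 / 40585860
LCOE = 0.0641 $/kWh

0.0641


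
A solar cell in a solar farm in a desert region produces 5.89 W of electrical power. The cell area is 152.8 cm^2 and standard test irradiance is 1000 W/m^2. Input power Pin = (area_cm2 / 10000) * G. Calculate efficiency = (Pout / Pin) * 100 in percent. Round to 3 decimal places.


First compute the input power:
  Pin = area_cm2 / 10000 * G = 152.8 / 10000 * 1000 = 15.28 W
Then compute efficiency:
  Efficiency = (Pout / Pin) * 100 = (5.89 / 15.28) * 100
  Efficiency = 38.547%

38.547


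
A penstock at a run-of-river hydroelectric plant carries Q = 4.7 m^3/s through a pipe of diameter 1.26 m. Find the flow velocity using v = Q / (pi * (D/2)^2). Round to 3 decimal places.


Compute pipe cross-sectional area:
  A = pi * (D/2)^2 = pi * (1.26/2)^2 = 1.2469 m^2
Calculate velocity:
  v = Q / A = 4.7 / 1.2469
  v = 3.769 m/s

3.769


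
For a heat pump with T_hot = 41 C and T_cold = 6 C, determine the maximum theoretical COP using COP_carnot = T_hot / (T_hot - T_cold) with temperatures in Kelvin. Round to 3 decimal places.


Convert to Kelvin:
  T_hot = 41 + 273.15 = 314.15 K
  T_cold = 6 + 273.15 = 279.15 K
Apply Carnot COP formula:
  COP = T_hot_K / (T_hot_K - T_cold_K) = 314.15 / 35.0
  COP = 8.976

8.976


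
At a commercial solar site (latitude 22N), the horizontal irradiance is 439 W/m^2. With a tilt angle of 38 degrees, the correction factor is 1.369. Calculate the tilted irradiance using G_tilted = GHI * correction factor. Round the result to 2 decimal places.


Identify the given values:
  GHI = 439 W/m^2, tilt correction factor = 1.369
Apply the formula G_tilted = GHI * factor:
  G_tilted = 439 * 1.369
  G_tilted = 600.99 W/m^2

600.99


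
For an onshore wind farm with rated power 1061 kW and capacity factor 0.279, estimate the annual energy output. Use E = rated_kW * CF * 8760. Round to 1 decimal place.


Annual energy = rated_kW * capacity_factor * hours_per_year
Given: P_rated = 1061 kW, CF = 0.279, hours = 8760
E = 1061 * 0.279 * 8760
E = 2593126.4 kWh

2593126.4


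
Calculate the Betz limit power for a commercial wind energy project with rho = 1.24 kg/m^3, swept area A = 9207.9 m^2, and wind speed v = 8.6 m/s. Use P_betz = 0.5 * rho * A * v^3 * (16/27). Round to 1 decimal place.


The Betz coefficient Cp_max = 16/27 = 0.5926
v^3 = 8.6^3 = 636.056
P_betz = 0.5 * rho * A * v^3 * Cp_max
P_betz = 0.5 * 1.24 * 9207.9 * 636.056 * 0.5926
P_betz = 2151809.7 W

2151809.7


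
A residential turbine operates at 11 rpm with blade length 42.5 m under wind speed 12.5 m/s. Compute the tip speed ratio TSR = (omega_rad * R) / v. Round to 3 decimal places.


Convert rotational speed to rad/s:
  omega = 11 * 2 * pi / 60 = 1.1519 rad/s
Compute tip speed:
  v_tip = omega * R = 1.1519 * 42.5 = 48.956 m/s
Tip speed ratio:
  TSR = v_tip / v_wind = 48.956 / 12.5 = 3.917

3.917


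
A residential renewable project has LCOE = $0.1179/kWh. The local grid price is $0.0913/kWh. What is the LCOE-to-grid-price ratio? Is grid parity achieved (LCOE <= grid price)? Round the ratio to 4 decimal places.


Compare LCOE to grid price:
  LCOE = $0.1179/kWh, Grid price = $0.0913/kWh
  Ratio = LCOE / grid_price = 0.1179 / 0.0913 = 1.2913
  Grid parity achieved (ratio <= 1)? no

1.2913


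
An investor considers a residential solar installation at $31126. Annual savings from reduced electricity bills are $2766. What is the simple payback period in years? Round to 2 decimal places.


Simple payback period = initial cost / annual savings
Payback = 31126 / 2766
Payback = 11.25 years

11.25


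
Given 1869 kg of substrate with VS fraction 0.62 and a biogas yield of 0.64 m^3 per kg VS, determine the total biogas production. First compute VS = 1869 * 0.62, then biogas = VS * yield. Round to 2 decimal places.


Compute volatile solids:
  VS = mass * VS_fraction = 1869 * 0.62 = 1158.78 kg
Calculate biogas volume:
  Biogas = VS * specific_yield = 1158.78 * 0.64
  Biogas = 741.62 m^3

741.62


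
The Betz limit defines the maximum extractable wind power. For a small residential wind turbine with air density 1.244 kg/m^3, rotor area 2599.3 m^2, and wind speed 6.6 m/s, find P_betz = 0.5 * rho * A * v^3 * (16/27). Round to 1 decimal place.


The Betz coefficient Cp_max = 16/27 = 0.5926
v^3 = 6.6^3 = 287.496
P_betz = 0.5 * rho * A * v^3 * Cp_max
P_betz = 0.5 * 1.244 * 2599.3 * 287.496 * 0.5926
P_betz = 275445.0 W

275445.0


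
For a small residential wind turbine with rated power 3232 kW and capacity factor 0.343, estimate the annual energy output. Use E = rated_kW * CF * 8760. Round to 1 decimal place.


Annual energy = rated_kW * capacity_factor * hours_per_year
Given: P_rated = 3232 kW, CF = 0.343, hours = 8760
E = 3232 * 0.343 * 8760
E = 9711125.8 kWh

9711125.8


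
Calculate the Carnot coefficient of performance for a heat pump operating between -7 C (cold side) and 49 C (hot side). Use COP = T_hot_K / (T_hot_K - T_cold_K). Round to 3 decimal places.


Convert to Kelvin:
  T_hot = 49 + 273.15 = 322.15 K
  T_cold = -7 + 273.15 = 266.15 K
Apply Carnot COP formula:
  COP = T_hot_K / (T_hot_K - T_cold_K) = 322.15 / 56.0
  COP = 5.753

5.753


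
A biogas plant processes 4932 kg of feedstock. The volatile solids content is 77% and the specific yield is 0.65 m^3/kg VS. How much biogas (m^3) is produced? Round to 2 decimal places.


Compute volatile solids:
  VS = mass * VS_fraction = 4932 * 0.77 = 3797.64 kg
Calculate biogas volume:
  Biogas = VS * specific_yield = 3797.64 * 0.65
  Biogas = 2468.47 m^3

2468.47


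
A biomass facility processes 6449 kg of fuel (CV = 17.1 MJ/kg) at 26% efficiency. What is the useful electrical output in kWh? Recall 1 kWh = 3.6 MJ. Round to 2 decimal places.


Total energy = mass * CV = 6449 * 17.1 = 110277.9 MJ
Useful energy = total * eta = 110277.9 * 0.26 = 28672.25 MJ
Convert to kWh: 28672.25 / 3.6
Useful energy = 7964.52 kWh

7964.52


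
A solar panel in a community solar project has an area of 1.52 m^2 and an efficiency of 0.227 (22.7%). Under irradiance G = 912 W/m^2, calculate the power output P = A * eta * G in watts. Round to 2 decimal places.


Use the solar power formula P = A * eta * G.
Given: A = 1.52 m^2, eta = 0.227, G = 912 W/m^2
P = 1.52 * 0.227 * 912
P = 314.68 W

314.68


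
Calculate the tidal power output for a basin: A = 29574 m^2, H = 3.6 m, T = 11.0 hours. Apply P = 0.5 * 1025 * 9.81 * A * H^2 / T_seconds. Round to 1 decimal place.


Convert period to seconds: T = 11.0 * 3600 = 39600.0 s
H^2 = 3.6^2 = 12.96
P = 0.5 * rho * g * A * H^2 / T
P = 0.5 * 1025 * 9.81 * 29574 * 12.96 / 39600.0
P = 48661.2 W

48661.2


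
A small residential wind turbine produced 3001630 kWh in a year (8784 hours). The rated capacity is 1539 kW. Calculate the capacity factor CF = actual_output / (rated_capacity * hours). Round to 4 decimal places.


Capacity factor = actual output / maximum possible output
Maximum possible = rated * hours = 1539 * 8784 = 13518576 kWh
CF = 3001630 / 13518576
CF = 0.2220

0.2220


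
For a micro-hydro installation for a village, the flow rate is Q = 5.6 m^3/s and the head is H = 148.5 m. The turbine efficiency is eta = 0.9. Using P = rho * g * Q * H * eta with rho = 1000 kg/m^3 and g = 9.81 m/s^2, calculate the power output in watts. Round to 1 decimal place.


Apply the hydropower formula P = rho * g * Q * H * eta
rho * g = 1000 * 9.81 = 9810.0
P = 9810.0 * 5.6 * 148.5 * 0.9
P = 7342196.4 W

7342196.4


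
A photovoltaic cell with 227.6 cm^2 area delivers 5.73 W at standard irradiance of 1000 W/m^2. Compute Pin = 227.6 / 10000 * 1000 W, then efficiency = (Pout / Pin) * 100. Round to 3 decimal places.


First compute the input power:
  Pin = area_cm2 / 10000 * G = 227.6 / 10000 * 1000 = 22.76 W
Then compute efficiency:
  Efficiency = (Pout / Pin) * 100 = (5.73 / 22.76) * 100
  Efficiency = 25.176%

25.176


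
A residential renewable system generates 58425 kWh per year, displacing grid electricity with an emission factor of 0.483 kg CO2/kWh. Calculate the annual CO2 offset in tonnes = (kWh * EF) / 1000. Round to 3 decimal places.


CO2 offset in kg = generation * emission_factor
CO2 offset = 58425 * 0.483 = 28219.28 kg
Convert to tonnes:
  CO2 offset = 28219.28 / 1000 = 28.219 tonnes

28.219


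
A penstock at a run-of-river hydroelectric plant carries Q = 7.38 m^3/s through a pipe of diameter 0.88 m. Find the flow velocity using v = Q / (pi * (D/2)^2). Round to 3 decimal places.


Compute pipe cross-sectional area:
  A = pi * (D/2)^2 = pi * (0.88/2)^2 = 0.6082 m^2
Calculate velocity:
  v = Q / A = 7.38 / 0.6082
  v = 12.134 m/s

12.134


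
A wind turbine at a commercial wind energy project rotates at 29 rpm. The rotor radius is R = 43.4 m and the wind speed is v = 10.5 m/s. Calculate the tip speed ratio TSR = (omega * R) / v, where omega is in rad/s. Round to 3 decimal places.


Convert rotational speed to rad/s:
  omega = 29 * 2 * pi / 60 = 3.0369 rad/s
Compute tip speed:
  v_tip = omega * R = 3.0369 * 43.4 = 131.8 m/s
Tip speed ratio:
  TSR = v_tip / v_wind = 131.8 / 10.5 = 12.552

12.552


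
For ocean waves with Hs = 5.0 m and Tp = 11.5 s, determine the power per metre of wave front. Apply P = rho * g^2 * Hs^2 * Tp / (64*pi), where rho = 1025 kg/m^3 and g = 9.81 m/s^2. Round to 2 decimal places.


Apply wave power formula:
  g^2 = 9.81^2 = 96.2361
  Hs^2 = 5.0^2 = 25.0
  Numerator = rho * g^2 * Hs^2 * Tp = 1025 * 96.2361 * 25.0 * 11.5 = 28359575.72
  Denominator = 64 * pi = 201.0619
  P = 28359575.72 / 201.0619 = 141048.96 W/m

141048.96


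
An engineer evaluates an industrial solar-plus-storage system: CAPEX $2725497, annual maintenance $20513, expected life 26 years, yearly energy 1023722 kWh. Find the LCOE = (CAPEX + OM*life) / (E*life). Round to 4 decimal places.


Total cost = CAPEX + OM * lifetime = 2725497 + 20513 * 26 = 2725497 + 533338 = 3258835
Total generation = annual * lifetime = 1023722 * 26 = 26616772 kWh
LCOE = 3258835 / 26616772
LCOE = 0.1224 $/kWh

0.1224


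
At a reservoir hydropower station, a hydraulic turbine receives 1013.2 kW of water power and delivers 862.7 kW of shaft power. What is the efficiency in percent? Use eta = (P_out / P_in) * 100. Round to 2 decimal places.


Turbine efficiency = (output power / input power) * 100
eta = (862.7 / 1013.2) * 100
eta = 85.15%

85.15


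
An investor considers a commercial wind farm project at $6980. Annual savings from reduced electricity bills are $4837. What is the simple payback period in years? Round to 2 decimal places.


Simple payback period = initial cost / annual savings
Payback = 6980 / 4837
Payback = 1.44 years

1.44


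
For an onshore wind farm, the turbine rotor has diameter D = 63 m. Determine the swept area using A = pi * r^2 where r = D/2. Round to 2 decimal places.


Compute the rotor radius:
  r = D / 2 = 63 / 2 = 31.5 m
Calculate swept area:
  A = pi * r^2 = pi * 31.5^2
  A = 3117.25 m^2

3117.25


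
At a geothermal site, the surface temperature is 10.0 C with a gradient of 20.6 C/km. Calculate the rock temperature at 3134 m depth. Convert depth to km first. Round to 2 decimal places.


Convert depth to km: 3134 / 1000 = 3.134 km
Temperature increase = gradient * depth_km = 20.6 * 3.134 = 64.56 C
Temperature at depth = T_surface + delta_T = 10.0 + 64.56
T = 74.56 C

74.56


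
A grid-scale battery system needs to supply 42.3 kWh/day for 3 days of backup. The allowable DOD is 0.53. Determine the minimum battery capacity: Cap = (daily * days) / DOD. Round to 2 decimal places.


Total energy needed = daily * days = 42.3 * 3 = 126.9 kWh
Account for depth of discharge:
  Cap = total_energy / DOD = 126.9 / 0.53
  Cap = 239.43 kWh

239.43


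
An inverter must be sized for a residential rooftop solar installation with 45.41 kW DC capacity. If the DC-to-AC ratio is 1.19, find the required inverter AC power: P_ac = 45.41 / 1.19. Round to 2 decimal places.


The inverter AC capacity is determined by the DC/AC ratio.
Given: P_dc = 45.41 kW, DC/AC ratio = 1.19
P_ac = P_dc / ratio = 45.41 / 1.19
P_ac = 38.16 kW

38.16


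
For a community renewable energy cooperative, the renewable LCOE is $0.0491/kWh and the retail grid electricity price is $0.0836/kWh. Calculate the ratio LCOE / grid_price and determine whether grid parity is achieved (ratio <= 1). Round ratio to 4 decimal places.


Compare LCOE to grid price:
  LCOE = $0.0491/kWh, Grid price = $0.0836/kWh
  Ratio = LCOE / grid_price = 0.0491 / 0.0836 = 0.5873
  Grid parity achieved (ratio <= 1)? yes

0.5873


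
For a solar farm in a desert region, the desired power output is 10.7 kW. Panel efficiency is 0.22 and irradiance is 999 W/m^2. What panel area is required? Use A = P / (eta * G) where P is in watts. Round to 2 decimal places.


Convert target power to watts: P = 10.7 * 1000 = 10700.0 W
Compute denominator: eta * G = 0.22 * 999 = 219.78
Required area A = P / (eta * G) = 10700.0 / 219.78
A = 48.69 m^2

48.69


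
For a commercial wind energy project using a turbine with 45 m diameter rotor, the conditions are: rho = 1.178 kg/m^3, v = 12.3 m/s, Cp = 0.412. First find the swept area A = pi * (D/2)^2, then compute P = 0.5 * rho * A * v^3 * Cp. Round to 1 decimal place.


Step 1 -- Compute swept area:
  A = pi * (D/2)^2 = pi * (45/2)^2 = 1590.43 m^2
Step 2 -- Apply wind power equation:
  P = 0.5 * rho * A * v^3 * Cp
  v^3 = 12.3^3 = 1860.867
  P = 0.5 * 1.178 * 1590.43 * 1860.867 * 0.412
  P = 718195.6 W

718195.6


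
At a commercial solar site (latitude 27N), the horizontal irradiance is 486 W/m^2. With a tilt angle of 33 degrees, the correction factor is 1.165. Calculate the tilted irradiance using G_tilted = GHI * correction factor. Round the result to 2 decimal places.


Identify the given values:
  GHI = 486 W/m^2, tilt correction factor = 1.165
Apply the formula G_tilted = GHI * factor:
  G_tilted = 486 * 1.165
  G_tilted = 566.19 W/m^2

566.19


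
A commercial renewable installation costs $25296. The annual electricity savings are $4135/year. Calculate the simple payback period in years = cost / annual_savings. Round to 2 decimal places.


Simple payback period = initial cost / annual savings
Payback = 25296 / 4135
Payback = 6.12 years

6.12


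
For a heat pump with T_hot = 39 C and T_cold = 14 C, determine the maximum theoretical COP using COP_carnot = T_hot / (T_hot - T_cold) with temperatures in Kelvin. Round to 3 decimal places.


Convert to Kelvin:
  T_hot = 39 + 273.15 = 312.15 K
  T_cold = 14 + 273.15 = 287.15 K
Apply Carnot COP formula:
  COP = T_hot_K / (T_hot_K - T_cold_K) = 312.15 / 25.0
  COP = 12.486

12.486


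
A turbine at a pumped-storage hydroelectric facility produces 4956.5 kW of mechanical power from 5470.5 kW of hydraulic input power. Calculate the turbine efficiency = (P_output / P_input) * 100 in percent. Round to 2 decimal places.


Turbine efficiency = (output power / input power) * 100
eta = (4956.5 / 5470.5) * 100
eta = 90.60%

90.60


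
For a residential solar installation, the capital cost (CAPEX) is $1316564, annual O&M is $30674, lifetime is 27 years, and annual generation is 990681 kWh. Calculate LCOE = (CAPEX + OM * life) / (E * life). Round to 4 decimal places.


Total cost = CAPEX + OM * lifetime = 1316564 + 30674 * 27 = 1316564 + 828198 = 2144762
Total generation = annual * lifetime = 990681 * 27 = 26748387 kWh
LCOE = 2144762 / 26748387
LCOE = 0.0802 $/kWh

0.0802


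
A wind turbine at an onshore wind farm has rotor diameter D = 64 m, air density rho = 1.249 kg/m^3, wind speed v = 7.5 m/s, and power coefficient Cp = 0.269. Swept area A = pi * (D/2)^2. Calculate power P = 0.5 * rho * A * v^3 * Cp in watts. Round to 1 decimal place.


Step 1 -- Compute swept area:
  A = pi * (D/2)^2 = pi * (64/2)^2 = 3216.99 m^2
Step 2 -- Apply wind power equation:
  P = 0.5 * rho * A * v^3 * Cp
  v^3 = 7.5^3 = 421.875
  P = 0.5 * 1.249 * 3216.99 * 421.875 * 0.269
  P = 227991.3 W

227991.3


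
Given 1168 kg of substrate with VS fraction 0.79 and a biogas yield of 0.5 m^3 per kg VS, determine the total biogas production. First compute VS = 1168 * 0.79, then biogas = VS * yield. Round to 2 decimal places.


Compute volatile solids:
  VS = mass * VS_fraction = 1168 * 0.79 = 922.72 kg
Calculate biogas volume:
  Biogas = VS * specific_yield = 922.72 * 0.5
  Biogas = 461.36 m^3

461.36


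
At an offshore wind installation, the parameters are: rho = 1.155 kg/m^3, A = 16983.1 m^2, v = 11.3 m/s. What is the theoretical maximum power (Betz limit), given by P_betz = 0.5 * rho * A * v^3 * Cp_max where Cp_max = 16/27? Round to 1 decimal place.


The Betz coefficient Cp_max = 16/27 = 0.5926
v^3 = 11.3^3 = 1442.897
P_betz = 0.5 * rho * A * v^3 * Cp_max
P_betz = 0.5 * 1.155 * 16983.1 * 1442.897 * 0.5926
P_betz = 8386109.0 W

8386109.0


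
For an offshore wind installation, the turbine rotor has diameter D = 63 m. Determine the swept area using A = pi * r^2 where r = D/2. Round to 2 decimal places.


Compute the rotor radius:
  r = D / 2 = 63 / 2 = 31.5 m
Calculate swept area:
  A = pi * r^2 = pi * 31.5^2
  A = 3117.25 m^2

3117.25


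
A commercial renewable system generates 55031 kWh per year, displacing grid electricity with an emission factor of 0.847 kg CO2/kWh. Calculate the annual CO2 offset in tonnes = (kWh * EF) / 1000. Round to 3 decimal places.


CO2 offset in kg = generation * emission_factor
CO2 offset = 55031 * 0.847 = 46611.26 kg
Convert to tonnes:
  CO2 offset = 46611.26 / 1000 = 46.611 tonnes

46.611


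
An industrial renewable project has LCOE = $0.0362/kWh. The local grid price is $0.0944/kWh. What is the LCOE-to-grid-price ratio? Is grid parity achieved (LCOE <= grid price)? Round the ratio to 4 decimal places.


Compare LCOE to grid price:
  LCOE = $0.0362/kWh, Grid price = $0.0944/kWh
  Ratio = LCOE / grid_price = 0.0362 / 0.0944 = 0.3835
  Grid parity achieved (ratio <= 1)? yes

0.3835


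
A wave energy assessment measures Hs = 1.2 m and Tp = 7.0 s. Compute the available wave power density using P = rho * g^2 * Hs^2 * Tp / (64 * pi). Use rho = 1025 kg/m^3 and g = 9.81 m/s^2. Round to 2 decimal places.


Apply wave power formula:
  g^2 = 9.81^2 = 96.2361
  Hs^2 = 1.2^2 = 1.44
  Numerator = rho * g^2 * Hs^2 * Tp = 1025 * 96.2361 * 1.44 * 7.0 = 994311.39
  Denominator = 64 * pi = 201.0619
  P = 994311.39 / 201.0619 = 4945.30 W/m

4945.30


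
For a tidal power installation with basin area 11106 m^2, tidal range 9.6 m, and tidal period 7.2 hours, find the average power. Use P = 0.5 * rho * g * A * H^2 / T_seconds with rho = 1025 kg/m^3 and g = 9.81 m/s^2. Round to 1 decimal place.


Convert period to seconds: T = 7.2 * 3600 = 25920.0 s
H^2 = 9.6^2 = 92.16
P = 0.5 * rho * g * A * H^2 / T
P = 0.5 * 1025 * 9.81 * 11106 * 92.16 / 25920.0
P = 198530.9 W

198530.9


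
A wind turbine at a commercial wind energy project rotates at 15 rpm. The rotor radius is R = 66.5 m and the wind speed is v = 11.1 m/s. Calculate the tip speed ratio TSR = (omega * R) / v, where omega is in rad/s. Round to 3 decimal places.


Convert rotational speed to rad/s:
  omega = 15 * 2 * pi / 60 = 1.5708 rad/s
Compute tip speed:
  v_tip = omega * R = 1.5708 * 66.5 = 104.458 m/s
Tip speed ratio:
  TSR = v_tip / v_wind = 104.458 / 11.1 = 9.411

9.411


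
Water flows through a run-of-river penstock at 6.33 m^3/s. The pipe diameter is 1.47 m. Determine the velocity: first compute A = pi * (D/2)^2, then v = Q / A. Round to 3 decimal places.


Compute pipe cross-sectional area:
  A = pi * (D/2)^2 = pi * (1.47/2)^2 = 1.6972 m^2
Calculate velocity:
  v = Q / A = 6.33 / 1.6972
  v = 3.730 m/s

3.730


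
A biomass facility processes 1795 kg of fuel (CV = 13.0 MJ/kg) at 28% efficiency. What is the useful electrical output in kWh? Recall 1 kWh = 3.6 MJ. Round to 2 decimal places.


Total energy = mass * CV = 1795 * 13.0 = 23335.0 MJ
Useful energy = total * eta = 23335.0 * 0.28 = 6533.8 MJ
Convert to kWh: 6533.8 / 3.6
Useful energy = 1814.94 kWh

1814.94


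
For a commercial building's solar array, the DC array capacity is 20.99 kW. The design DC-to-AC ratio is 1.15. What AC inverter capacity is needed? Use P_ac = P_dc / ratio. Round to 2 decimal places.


The inverter AC capacity is determined by the DC/AC ratio.
Given: P_dc = 20.99 kW, DC/AC ratio = 1.15
P_ac = P_dc / ratio = 20.99 / 1.15
P_ac = 18.25 kW

18.25


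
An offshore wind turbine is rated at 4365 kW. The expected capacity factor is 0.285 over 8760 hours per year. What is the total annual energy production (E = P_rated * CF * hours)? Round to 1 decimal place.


Annual energy = rated_kW * capacity_factor * hours_per_year
Given: P_rated = 4365 kW, CF = 0.285, hours = 8760
E = 4365 * 0.285 * 8760
E = 10897659.0 kWh

10897659.0


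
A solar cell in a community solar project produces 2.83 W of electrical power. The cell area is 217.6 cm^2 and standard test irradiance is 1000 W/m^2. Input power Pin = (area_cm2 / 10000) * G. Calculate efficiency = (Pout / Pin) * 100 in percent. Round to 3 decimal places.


First compute the input power:
  Pin = area_cm2 / 10000 * G = 217.6 / 10000 * 1000 = 21.76 W
Then compute efficiency:
  Efficiency = (Pout / Pin) * 100 = (2.83 / 21.76) * 100
  Efficiency = 13.006%

13.006


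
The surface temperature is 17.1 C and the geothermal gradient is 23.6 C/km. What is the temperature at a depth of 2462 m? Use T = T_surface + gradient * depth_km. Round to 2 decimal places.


Convert depth to km: 2462 / 1000 = 2.462 km
Temperature increase = gradient * depth_km = 23.6 * 2.462 = 58.1 C
Temperature at depth = T_surface + delta_T = 17.1 + 58.1
T = 75.20 C

75.20


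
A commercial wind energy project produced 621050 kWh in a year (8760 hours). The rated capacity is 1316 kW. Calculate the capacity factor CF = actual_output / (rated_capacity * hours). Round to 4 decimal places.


Capacity factor = actual output / maximum possible output
Maximum possible = rated * hours = 1316 * 8760 = 11528160 kWh
CF = 621050 / 11528160
CF = 0.0539

0.0539


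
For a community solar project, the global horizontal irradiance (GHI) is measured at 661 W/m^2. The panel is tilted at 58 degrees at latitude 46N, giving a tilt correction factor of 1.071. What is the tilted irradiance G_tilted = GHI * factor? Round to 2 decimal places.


Identify the given values:
  GHI = 661 W/m^2, tilt correction factor = 1.071
Apply the formula G_tilted = GHI * factor:
  G_tilted = 661 * 1.071
  G_tilted = 707.93 W/m^2

707.93


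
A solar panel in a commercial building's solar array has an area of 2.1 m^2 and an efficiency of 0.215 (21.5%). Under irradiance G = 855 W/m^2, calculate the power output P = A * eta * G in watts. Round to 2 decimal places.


Use the solar power formula P = A * eta * G.
Given: A = 2.1 m^2, eta = 0.215, G = 855 W/m^2
P = 2.1 * 0.215 * 855
P = 386.03 W

386.03


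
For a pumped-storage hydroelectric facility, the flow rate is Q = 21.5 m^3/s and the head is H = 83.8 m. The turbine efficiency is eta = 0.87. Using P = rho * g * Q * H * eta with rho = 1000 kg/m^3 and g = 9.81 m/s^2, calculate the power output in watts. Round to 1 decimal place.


Apply the hydropower formula P = rho * g * Q * H * eta
rho * g = 1000 * 9.81 = 9810.0
P = 9810.0 * 21.5 * 83.8 * 0.87
P = 15376969.0 W

15376969.0


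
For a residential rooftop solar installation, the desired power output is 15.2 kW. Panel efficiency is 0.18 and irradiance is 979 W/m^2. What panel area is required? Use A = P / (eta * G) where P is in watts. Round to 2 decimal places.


Convert target power to watts: P = 15.2 * 1000 = 15200.0 W
Compute denominator: eta * G = 0.18 * 979 = 176.22
Required area A = P / (eta * G) = 15200.0 / 176.22
A = 86.26 m^2

86.26


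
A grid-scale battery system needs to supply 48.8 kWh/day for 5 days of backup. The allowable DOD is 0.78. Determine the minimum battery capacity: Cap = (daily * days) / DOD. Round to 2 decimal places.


Total energy needed = daily * days = 48.8 * 5 = 244.0 kWh
Account for depth of discharge:
  Cap = total_energy / DOD = 244.0 / 0.78
  Cap = 312.82 kWh

312.82
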